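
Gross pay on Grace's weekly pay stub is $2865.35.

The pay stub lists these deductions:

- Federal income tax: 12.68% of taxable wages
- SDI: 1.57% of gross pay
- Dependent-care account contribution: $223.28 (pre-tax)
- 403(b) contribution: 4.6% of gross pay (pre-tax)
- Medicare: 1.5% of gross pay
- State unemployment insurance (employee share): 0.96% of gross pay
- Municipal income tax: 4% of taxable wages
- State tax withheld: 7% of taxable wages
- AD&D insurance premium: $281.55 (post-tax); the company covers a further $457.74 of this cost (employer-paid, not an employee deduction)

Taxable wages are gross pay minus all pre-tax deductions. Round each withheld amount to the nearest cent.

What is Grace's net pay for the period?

Dependent-care account contribution: $223.28
403(b) contribution: $2865.35 × 0.046 = $131.81
Pre-tax total = $223.28 + $131.81 = $355.09
Taxable wages = $2865.35 − $355.09 = $2510.26
State tax withheld: $2510.26 × 0.07 = $175.72
Municipal income tax: $2510.26 × 0.04 = $100.41
Federal income tax: $2510.26 × 0.1268 = $318.30
Medicare: $2865.35 × 0.015 = $42.98
State unemployment insurance (employee share): $2865.35 × 0.0096 = $27.51
SDI: $2865.35 × 0.0157 = $44.99
AD&D insurance premium: $281.55
(Employer's $457.74 toward AD&D insurance premium is not withheld from the employee.)
Total deductions = $223.28 + $131.81 + $175.72 + $100.41 + $318.30 + $42.98 + $27.51 + $44.99 + $281.55 = $1346.55
Net pay = $2865.35 − $1346.55 = $1518.80

$1518.80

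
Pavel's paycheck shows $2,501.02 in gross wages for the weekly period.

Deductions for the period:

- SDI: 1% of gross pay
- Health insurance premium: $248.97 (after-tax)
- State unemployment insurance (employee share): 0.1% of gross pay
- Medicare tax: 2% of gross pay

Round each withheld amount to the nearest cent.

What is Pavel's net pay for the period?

State unemployment insurance (employee share): $2,501.02 × 0.001 = $2.50
SDI: $2,501.02 × 0.01 = $25.01
Medicare tax: $2,501.02 × 0.02 = $50.02
Health insurance premium: $248.97
Total deductions = $2.50 + $25.01 + $50.02 + $248.97 = $326.50
Net pay = $2,501.02 − $326.50 = $2,174.52

$2,174.52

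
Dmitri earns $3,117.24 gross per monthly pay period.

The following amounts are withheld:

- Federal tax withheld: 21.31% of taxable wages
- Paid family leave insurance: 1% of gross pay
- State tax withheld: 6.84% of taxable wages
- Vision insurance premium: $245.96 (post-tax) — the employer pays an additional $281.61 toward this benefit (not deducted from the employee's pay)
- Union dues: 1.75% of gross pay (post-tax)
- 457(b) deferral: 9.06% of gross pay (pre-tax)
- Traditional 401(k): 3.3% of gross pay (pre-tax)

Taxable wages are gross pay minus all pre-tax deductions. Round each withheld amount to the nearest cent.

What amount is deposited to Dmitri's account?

$1,631.22

457(b) deferral: $3,117.24 × 0.0906 = $282.42
Traditional 401(k): $3,117.24 × 0.033 = $102.87
Pre-tax total = $282.42 + $102.87 = $385.29
Taxable wages = $3,117.24 − $385.29 = $2,731.95
Federal tax withheld: $2,731.95 × 0.2131 = $582.18
State tax withheld: $2,731.95 × 0.0684 = $186.87
Paid family leave insurance: $3,117.24 × 0.01 = $31.17
Union dues: $3,117.24 × 0.0175 = $54.55
Vision insurance premium: $245.96
(Employer's $281.61 toward vision insurance premium is not withheld from the employee.)
Total deductions = $282.42 + $102.87 + $582.18 + $186.87 + $31.17 + $54.55 + $245.96 = $1,486.02
Net pay = $3,117.24 − $1,486.02 = $1,631.22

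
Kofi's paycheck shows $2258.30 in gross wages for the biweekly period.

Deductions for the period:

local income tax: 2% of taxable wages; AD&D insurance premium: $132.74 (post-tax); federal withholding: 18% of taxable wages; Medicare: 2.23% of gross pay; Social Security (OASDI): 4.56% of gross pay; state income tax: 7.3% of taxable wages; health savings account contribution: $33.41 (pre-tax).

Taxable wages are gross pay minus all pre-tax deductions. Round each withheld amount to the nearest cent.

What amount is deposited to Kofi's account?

$1331.41

Health savings account contribution: $33.41
Taxable wages = $2258.30 − $33.41 = $2224.89
Federal withholding: $2224.89 × 0.18 = $400.48
State income tax: $2224.89 × 0.073 = $162.42
Local income tax: $2224.89 × 0.02 = $44.50
Social Security (OASDI): $2258.30 × 0.0456 = $102.98
Medicare: $2258.30 × 0.0223 = $50.36
AD&D insurance premium: $132.74
Total deductions = $33.41 + $400.48 + $162.42 + $44.50 + $102.98 + $50.36 + $132.74 = $926.89
Net pay = $2258.30 − $926.89 = $1331.41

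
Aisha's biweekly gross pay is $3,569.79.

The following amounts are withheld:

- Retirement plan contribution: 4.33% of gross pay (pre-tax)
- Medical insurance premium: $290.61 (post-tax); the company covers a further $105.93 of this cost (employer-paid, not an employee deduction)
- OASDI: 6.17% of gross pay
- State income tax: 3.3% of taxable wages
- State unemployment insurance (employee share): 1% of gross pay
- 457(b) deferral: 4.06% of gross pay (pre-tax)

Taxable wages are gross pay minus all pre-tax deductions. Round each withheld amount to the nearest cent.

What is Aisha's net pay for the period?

457(b) deferral: $3,569.79 × 0.0406 = $144.93
Retirement plan contribution: $3,569.79 × 0.0433 = $154.57
Pre-tax total = $144.93 + $154.57 = $299.50
Taxable wages = $3,569.79 − $299.50 = $3,270.29
State income tax: $3,270.29 × 0.033 = $107.92
State unemployment insurance (employee share): $3,569.79 × 0.01 = $35.70
OASDI: $3,569.79 × 0.0617 = $220.26
Medical insurance premium: $290.61
(Employer's $105.93 toward medical insurance premium is not withheld from the employee.)
Total deductions = $144.93 + $154.57 + $107.92 + $35.70 + $220.26 + $290.61 = $953.99
Net pay = $3,569.79 − $953.99 = $2,615.80

$2,615.80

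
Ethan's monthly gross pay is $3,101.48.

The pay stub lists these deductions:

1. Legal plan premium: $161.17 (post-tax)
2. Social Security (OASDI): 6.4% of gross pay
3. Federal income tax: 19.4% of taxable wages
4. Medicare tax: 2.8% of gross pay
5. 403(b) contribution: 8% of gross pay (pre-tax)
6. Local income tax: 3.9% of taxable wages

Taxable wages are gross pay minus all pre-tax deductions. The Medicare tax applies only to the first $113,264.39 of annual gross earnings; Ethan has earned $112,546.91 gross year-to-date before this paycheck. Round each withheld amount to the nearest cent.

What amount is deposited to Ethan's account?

403(b) contribution: $3,101.48 × 0.08 = $248.12
Taxable wages = $3,101.48 − $248.12 = $2,853.36
Local income tax: $2,853.36 × 0.039 = $111.28
Federal income tax: $2,853.36 × 0.194 = $553.55
Medicare tax: only $113,264.39 − $112,546.91 = $717.48 of this check is subject → $717.48 × 0.028 = $20.09
Social Security (OASDI): $3,101.48 × 0.064 = $198.49
Legal plan premium: $161.17
Total deductions = $248.12 + $111.28 + $553.55 + $20.09 + $198.49 + $161.17 = $1,292.70
Net pay = $3,101.48 − $1,292.70 = $1,808.78

$1,808.78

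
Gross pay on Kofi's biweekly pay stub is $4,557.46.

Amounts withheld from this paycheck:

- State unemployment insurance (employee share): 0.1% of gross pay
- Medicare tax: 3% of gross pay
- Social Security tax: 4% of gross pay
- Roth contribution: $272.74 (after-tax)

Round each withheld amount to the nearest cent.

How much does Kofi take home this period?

Medicare tax: $4,557.46 × 0.03 = $136.72
State unemployment insurance (employee share): $4,557.46 × 0.001 = $4.56
Social Security tax: $4,557.46 × 0.04 = $182.30
Roth contribution: $272.74
Total deductions = $136.72 + $4.56 + $182.30 + $272.74 = $596.32
Net pay = $4,557.46 − $596.32 = $3,961.14

$3,961.14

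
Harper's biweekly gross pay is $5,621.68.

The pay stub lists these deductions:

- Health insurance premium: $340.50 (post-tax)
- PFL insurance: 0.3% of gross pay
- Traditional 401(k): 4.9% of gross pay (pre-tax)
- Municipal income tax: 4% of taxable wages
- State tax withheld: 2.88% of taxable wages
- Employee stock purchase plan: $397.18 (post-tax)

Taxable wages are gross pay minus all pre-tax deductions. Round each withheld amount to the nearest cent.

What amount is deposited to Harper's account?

Traditional 401(k): $5,621.68 × 0.049 = $275.46
Taxable wages = $5,621.68 − $275.46 = $5,346.22
Municipal income tax: $5,346.22 × 0.04 = $213.85
State tax withheld: $5,346.22 × 0.0288 = $153.97
PFL insurance: $5,621.68 × 0.003 = $16.87
Employee stock purchase plan: $397.18
Health insurance premium: $340.50
Total deductions = $275.46 + $213.85 + $153.97 + $16.87 + $397.18 + $340.50 = $1,397.83
Net pay = $5,621.68 − $1,397.83 = $4,223.85

$4,223.85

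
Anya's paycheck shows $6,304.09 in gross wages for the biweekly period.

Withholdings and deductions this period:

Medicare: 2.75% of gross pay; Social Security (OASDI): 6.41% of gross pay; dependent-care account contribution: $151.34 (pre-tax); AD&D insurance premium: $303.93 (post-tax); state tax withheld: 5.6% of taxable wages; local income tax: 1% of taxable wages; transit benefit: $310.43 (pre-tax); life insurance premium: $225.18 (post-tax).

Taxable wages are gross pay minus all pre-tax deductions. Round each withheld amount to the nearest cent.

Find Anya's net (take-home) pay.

Dependent-care account contribution: $151.34
Transit benefit: $310.43
Pre-tax total = $151.34 + $310.43 = $461.77
Taxable wages = $6,304.09 − $461.77 = $5,842.32
State tax withheld: $5,842.32 × 0.056 = $327.17
Local income tax: $5,842.32 × 0.01 = $58.42
Social Security (OASDI): $6,304.09 × 0.0641 = $404.09
Medicare: $6,304.09 × 0.0275 = $173.36
Life insurance premium: $225.18
AD&D insurance premium: $303.93
Total deductions = $151.34 + $310.43 + $327.17 + $58.42 + $404.09 + $173.36 + $225.18 + $303.93 = $1,953.92
Net pay = $6,304.09 − $1,953.92 = $4,350.17

$4,350.17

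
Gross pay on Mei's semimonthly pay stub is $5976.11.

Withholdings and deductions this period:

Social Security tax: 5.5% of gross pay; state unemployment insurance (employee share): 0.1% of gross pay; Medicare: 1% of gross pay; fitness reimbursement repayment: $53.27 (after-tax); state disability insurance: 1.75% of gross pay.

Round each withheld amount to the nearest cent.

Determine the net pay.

State unemployment insurance (employee share): $5976.11 × 0.001 = $5.98
State disability insurance: $5976.11 × 0.0175 = $104.58
Social Security tax: $5976.11 × 0.055 = $328.69
Medicare: $5976.11 × 0.01 = $59.76
Fitness reimbursement repayment: $53.27
Total deductions = $5.98 + $104.58 + $328.69 + $59.76 + $53.27 = $552.28
Net pay = $5976.11 − $552.28 = $5423.83

$5423.83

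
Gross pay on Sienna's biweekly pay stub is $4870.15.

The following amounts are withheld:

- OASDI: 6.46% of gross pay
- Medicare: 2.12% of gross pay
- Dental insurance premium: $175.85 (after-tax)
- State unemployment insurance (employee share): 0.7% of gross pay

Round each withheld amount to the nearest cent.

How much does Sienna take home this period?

State unemployment insurance (employee share): $4870.15 × 0.007 = $34.09
OASDI: $4870.15 × 0.0646 = $314.61
Medicare: $4870.15 × 0.0212 = $103.25
Dental insurance premium: $175.85
Total deductions = $34.09 + $314.61 + $103.25 + $175.85 = $627.80
Net pay = $4870.15 − $627.80 = $4242.35

$4242.35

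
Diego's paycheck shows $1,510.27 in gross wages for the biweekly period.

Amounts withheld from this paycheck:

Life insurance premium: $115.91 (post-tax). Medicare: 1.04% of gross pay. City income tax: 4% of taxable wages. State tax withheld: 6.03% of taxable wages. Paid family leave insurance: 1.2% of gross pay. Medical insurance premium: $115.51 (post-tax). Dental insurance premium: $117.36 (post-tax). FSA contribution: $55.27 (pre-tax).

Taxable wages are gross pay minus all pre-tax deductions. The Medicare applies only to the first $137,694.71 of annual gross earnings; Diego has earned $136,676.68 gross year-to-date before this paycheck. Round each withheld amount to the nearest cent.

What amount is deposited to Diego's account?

$931.57

FSA contribution: $55.27
Taxable wages = $1,510.27 − $55.27 = $1,455.00
State tax withheld: $1,455.00 × 0.0603 = $87.74
City income tax: $1,455.00 × 0.04 = $58.20
Medicare: only $137,694.71 − $136,676.68 = $1,018.03 of this check is subject → $1,018.03 × 0.0104 = $10.59
Paid family leave insurance: $1,510.27 × 0.012 = $18.12
Medical insurance premium: $115.51
Life insurance premium: $115.91
Dental insurance premium: $117.36
Total deductions = $55.27 + $87.74 + $58.20 + $10.59 + $18.12 + $115.51 + $115.91 + $117.36 = $578.70
Net pay = $1,510.27 − $578.70 = $931.57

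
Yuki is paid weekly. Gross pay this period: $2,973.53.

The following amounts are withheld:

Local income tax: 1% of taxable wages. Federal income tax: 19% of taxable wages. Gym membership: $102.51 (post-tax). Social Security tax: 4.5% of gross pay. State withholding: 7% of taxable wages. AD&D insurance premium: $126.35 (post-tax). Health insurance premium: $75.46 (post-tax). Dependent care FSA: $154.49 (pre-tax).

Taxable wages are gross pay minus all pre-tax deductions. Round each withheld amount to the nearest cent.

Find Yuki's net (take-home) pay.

Dependent care FSA: $154.49
Taxable wages = $2,973.53 − $154.49 = $2,819.04
State withholding: $2,819.04 × 0.07 = $197.33
Local income tax: $2,819.04 × 0.01 = $28.19
Federal income tax: $2,819.04 × 0.19 = $535.62
Social Security tax: $2,973.53 × 0.045 = $133.81
AD&D insurance premium: $126.35
Health insurance premium: $75.46
Gym membership: $102.51
Total deductions = $154.49 + $197.33 + $28.19 + $535.62 + $133.81 + $126.35 + $75.46 + $102.51 = $1,353.76
Net pay = $2,973.53 − $1,353.76 = $1,619.77

$1,619.77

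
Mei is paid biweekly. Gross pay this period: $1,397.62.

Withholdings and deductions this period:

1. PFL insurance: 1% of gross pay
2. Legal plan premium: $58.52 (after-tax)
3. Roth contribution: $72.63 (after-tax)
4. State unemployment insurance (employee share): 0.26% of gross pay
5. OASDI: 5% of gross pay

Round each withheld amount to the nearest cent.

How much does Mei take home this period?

$1,178.98

PFL insurance: $1,397.62 × 0.01 = $13.98
State unemployment insurance (employee share): $1,397.62 × 0.0026 = $3.63
OASDI: $1,397.62 × 0.05 = $69.88
Legal plan premium: $58.52
Roth contribution: $72.63
Total deductions = $13.98 + $3.63 + $69.88 + $58.52 + $72.63 = $218.64
Net pay = $1,397.62 − $218.64 = $1,178.98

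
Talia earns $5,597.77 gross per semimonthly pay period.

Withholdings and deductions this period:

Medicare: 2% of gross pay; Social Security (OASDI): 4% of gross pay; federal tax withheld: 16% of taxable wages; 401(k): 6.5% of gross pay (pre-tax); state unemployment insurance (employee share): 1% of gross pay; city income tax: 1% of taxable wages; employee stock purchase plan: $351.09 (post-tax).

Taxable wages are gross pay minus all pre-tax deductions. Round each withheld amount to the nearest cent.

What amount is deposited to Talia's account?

$3,601.20

401(k): $5,597.77 × 0.065 = $363.86
Taxable wages = $5,597.77 − $363.86 = $5,233.91
City income tax: $5,233.91 × 0.01 = $52.34
Federal tax withheld: $5,233.91 × 0.16 = $837.43
Medicare: $5,597.77 × 0.02 = $111.96
Social Security (OASDI): $5,597.77 × 0.04 = $223.91
State unemployment insurance (employee share): $5,597.77 × 0.01 = $55.98
Employee stock purchase plan: $351.09
Total deductions = $363.86 + $52.34 + $837.43 + $111.96 + $223.91 + $55.98 + $351.09 = $1,996.57
Net pay = $5,597.77 − $1,996.57 = $3,601.20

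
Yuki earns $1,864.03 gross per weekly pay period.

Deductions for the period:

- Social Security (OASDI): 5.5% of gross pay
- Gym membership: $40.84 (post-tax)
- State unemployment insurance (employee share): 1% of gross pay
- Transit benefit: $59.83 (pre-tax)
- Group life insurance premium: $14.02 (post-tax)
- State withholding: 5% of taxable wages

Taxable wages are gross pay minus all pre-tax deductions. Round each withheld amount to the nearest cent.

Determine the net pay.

Transit benefit: $59.83
Taxable wages = $1,864.03 − $59.83 = $1,804.20
State withholding: $1,804.20 × 0.05 = $90.21
State unemployment insurance (employee share): $1,864.03 × 0.01 = $18.64
Social Security (OASDI): $1,864.03 × 0.055 = $102.52
Group life insurance premium: $14.02
Gym membership: $40.84
Total deductions = $59.83 + $90.21 + $18.64 + $102.52 + $14.02 + $40.84 = $326.06
Net pay = $1,864.03 − $326.06 = $1,537.97

$1,537.97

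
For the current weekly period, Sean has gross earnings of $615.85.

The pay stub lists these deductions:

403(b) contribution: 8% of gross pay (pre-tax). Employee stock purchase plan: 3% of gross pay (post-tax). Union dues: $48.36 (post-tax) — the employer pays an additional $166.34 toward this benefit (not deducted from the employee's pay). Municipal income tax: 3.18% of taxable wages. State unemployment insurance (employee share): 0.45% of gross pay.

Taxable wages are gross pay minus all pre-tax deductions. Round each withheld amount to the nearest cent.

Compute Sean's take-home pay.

$478.95

403(b) contribution: $615.85 × 0.08 = $49.27
Taxable wages = $615.85 − $49.27 = $566.58
Municipal income tax: $566.58 × 0.0318 = $18.02
State unemployment insurance (employee share): $615.85 × 0.0045 = $2.77
Employee stock purchase plan: $615.85 × 0.03 = $18.48
Union dues: $48.36
(Employer's $166.34 toward union dues is not withheld from the employee.)
Total deductions = $49.27 + $18.02 + $2.77 + $18.48 + $48.36 = $136.90
Net pay = $615.85 − $136.90 = $478.95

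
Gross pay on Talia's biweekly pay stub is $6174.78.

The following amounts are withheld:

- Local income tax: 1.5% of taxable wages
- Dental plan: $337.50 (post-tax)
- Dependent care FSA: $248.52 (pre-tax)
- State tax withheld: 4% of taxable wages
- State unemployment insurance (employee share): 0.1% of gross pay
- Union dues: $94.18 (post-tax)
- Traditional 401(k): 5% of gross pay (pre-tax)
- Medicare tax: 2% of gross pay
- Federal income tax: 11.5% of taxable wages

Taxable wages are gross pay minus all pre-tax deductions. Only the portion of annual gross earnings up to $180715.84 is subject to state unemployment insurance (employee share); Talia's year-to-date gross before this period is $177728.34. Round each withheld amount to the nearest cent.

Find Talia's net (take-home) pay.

Dependent care FSA: $248.52
Traditional 401(k): $6174.78 × 0.05 = $308.74
Pre-tax total = $248.52 + $308.74 = $557.26
Taxable wages = $6174.78 − $557.26 = $5617.52
State tax withheld: $5617.52 × 0.04 = $224.70
Local income tax: $5617.52 × 0.015 = $84.26
Federal income tax: $5617.52 × 0.115 = $646.01
State unemployment insurance (employee share): only $180715.84 − $177728.34 = $2987.50 of this check is subject → $2987.50 × 0.001 = $2.99
Medicare tax: $6174.78 × 0.02 = $123.50
Union dues: $94.18
Dental plan: $337.50
Total deductions = $248.52 + $308.74 + $224.70 + $84.26 + $646.01 + $2.99 + $123.50 + $94.18 + $337.50 = $2070.40
Net pay = $6174.78 − $2070.40 = $4104.38

$4104.38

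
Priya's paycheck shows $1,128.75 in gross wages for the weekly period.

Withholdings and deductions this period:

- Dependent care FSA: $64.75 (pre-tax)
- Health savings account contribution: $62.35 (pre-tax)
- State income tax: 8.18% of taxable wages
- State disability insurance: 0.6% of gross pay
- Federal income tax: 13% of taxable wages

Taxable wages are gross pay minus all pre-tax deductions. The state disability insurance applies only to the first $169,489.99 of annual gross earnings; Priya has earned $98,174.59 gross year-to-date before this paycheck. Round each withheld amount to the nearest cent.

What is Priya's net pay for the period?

$782.74

Dependent care FSA: $64.75
Health savings account contribution: $62.35
Pre-tax total = $64.75 + $62.35 = $127.10
Taxable wages = $1,128.75 − $127.10 = $1,001.65
State income tax: $1,001.65 × 0.0818 = $81.93
Federal income tax: $1,001.65 × 0.13 = $130.21
State disability insurance: cap not yet reached, full $1,128.75 is subject → $1,128.75 × 0.006 = $6.77
Total deductions = $64.75 + $62.35 + $81.93 + $130.21 + $6.77 = $346.01
Net pay = $1,128.75 − $346.01 = $782.74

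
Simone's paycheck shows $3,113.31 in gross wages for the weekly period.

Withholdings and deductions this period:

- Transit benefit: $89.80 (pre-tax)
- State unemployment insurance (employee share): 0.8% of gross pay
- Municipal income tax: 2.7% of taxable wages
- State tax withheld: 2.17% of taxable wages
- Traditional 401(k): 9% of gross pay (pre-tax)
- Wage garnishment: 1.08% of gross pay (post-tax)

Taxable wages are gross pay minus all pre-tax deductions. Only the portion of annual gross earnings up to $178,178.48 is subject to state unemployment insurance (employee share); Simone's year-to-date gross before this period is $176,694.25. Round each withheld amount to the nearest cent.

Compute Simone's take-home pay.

Transit benefit: $89.80
Traditional 401(k): $3,113.31 × 0.09 = $280.20
Pre-tax total = $89.80 + $280.20 = $370.00
Taxable wages = $3,113.31 − $370.00 = $2,743.31
State tax withheld: $2,743.31 × 0.0217 = $59.53
Municipal income tax: $2,743.31 × 0.027 = $74.07
State unemployment insurance (employee share): only $178,178.48 − $176,694.25 = $1,484.23 of this check is subject → $1,484.23 × 0.008 = $11.87
Wage garnishment: $3,113.31 × 0.0108 = $33.62
Total deductions = $89.80 + $280.20 + $59.53 + $74.07 + $11.87 + $33.62 = $549.09
Net pay = $3,113.31 − $549.09 = $2,564.22

$2,564.22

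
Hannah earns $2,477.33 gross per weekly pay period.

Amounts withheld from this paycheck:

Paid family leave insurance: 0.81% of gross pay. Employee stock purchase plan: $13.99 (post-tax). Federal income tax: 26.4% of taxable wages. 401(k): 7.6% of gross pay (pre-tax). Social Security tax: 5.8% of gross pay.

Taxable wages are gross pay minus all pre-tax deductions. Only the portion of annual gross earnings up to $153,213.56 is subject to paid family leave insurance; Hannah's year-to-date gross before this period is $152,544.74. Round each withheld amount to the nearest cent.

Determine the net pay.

401(k): $2,477.33 × 0.076 = $188.28
Taxable wages = $2,477.33 − $188.28 = $2,289.05
Federal income tax: $2,289.05 × 0.264 = $604.31
Social Security tax: $2,477.33 × 0.058 = $143.69
Paid family leave insurance: only $153,213.56 − $152,544.74 = $668.82 of this check is subject → $668.82 × 0.0081 = $5.42
Employee stock purchase plan: $13.99
Total deductions = $188.28 + $604.31 + $143.69 + $5.42 + $13.99 = $955.69
Net pay = $2,477.33 − $955.69 = $1,521.64

$1,521.64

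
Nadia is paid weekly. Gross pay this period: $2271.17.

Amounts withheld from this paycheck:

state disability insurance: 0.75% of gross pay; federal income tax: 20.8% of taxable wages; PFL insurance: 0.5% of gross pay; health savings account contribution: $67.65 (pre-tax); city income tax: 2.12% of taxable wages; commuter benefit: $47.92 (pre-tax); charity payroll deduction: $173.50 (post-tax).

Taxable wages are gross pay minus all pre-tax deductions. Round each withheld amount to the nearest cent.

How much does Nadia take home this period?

Health savings account contribution: $67.65
Commuter benefit: $47.92
Pre-tax total = $67.65 + $47.92 = $115.57
Taxable wages = $2271.17 − $115.57 = $2155.60
Federal income tax: $2155.60 × 0.208 = $448.36
City income tax: $2155.60 × 0.0212 = $45.70
PFL insurance: $2271.17 × 0.005 = $11.36
State disability insurance: $2271.17 × 0.0075 = $17.03
Charity payroll deduction: $173.50
Total deductions = $67.65 + $47.92 + $448.36 + $45.70 + $11.36 + $17.03 + $173.50 = $811.52
Net pay = $2271.17 − $811.52 = $1459.65

$1459.65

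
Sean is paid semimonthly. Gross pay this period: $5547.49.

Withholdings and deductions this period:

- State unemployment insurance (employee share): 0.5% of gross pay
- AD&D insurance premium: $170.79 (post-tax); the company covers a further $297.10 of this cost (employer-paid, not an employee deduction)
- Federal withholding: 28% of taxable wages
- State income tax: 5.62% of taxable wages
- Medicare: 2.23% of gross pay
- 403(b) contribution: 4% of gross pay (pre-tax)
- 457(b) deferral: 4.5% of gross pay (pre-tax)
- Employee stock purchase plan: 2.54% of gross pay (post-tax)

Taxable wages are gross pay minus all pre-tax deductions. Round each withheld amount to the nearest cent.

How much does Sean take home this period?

403(b) contribution: $5547.49 × 0.04 = $221.90
457(b) deferral: $5547.49 × 0.045 = $249.64
Pre-tax total = $221.90 + $249.64 = $471.54
Taxable wages = $5547.49 − $471.54 = $5075.95
Federal withholding: $5075.95 × 0.28 = $1421.27
State income tax: $5075.95 × 0.0562 = $285.27
State unemployment insurance (employee share): $5547.49 × 0.005 = $27.74
Medicare: $5547.49 × 0.0223 = $123.71
AD&D insurance premium: $170.79
Employee stock purchase plan: $5547.49 × 0.0254 = $140.91
(Employer's $297.10 toward AD&D insurance premium is not withheld from the employee.)
Total deductions = $221.90 + $249.64 + $1421.27 + $285.27 + $27.74 + $123.71 + $170.79 + $140.91 = $2641.23
Net pay = $5547.49 − $2641.23 = $2906.26

$2906.26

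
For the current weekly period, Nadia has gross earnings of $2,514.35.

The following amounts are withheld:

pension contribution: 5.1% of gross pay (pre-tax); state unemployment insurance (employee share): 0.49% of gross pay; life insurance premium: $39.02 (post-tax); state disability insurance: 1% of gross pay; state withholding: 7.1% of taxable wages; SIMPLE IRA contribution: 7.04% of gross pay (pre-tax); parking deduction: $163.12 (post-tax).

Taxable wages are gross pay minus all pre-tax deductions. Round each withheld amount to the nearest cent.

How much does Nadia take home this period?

$1,812.66

SIMPLE IRA contribution: $2,514.35 × 0.0704 = $177.01
Pension contribution: $2,514.35 × 0.051 = $128.23
Pre-tax total = $177.01 + $128.23 = $305.24
Taxable wages = $2,514.35 − $305.24 = $2,209.11
State withholding: $2,209.11 × 0.071 = $156.85
State disability insurance: $2,514.35 × 0.01 = $25.14
State unemployment insurance (employee share): $2,514.35 × 0.0049 = $12.32
Parking deduction: $163.12
Life insurance premium: $39.02
Total deductions = $177.01 + $128.23 + $156.85 + $25.14 + $12.32 + $163.12 + $39.02 = $701.69
Net pay = $2,514.35 − $701.69 = $1,812.66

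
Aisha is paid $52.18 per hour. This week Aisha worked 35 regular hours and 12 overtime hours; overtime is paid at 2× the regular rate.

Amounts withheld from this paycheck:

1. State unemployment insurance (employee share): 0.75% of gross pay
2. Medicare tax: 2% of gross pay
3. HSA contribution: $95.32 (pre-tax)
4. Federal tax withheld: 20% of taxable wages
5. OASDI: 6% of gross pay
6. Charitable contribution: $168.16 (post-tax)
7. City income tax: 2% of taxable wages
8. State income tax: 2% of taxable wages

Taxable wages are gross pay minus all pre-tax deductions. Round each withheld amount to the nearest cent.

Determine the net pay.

Regular pay: 35 × $52.18 = $1826.30
Overtime pay: 12 × $52.18 × 2 = $1252.32
Gross pay = $1826.30 + $1252.32 = $3078.62
HSA contribution: $95.32
Taxable wages = $3078.62 − $95.32 = $2983.30
State income tax: $2983.30 × 0.02 = $59.67
Federal tax withheld: $2983.30 × 0.2 = $596.66
City income tax: $2983.30 × 0.02 = $59.67
Medicare tax: $3078.62 × 0.02 = $61.57
OASDI: $3078.62 × 0.06 = $184.72
State unemployment insurance (employee share): $3078.62 × 0.0075 = $23.09
Charitable contribution: $168.16
Total deductions = $95.32 + $59.67 + $596.66 + $59.67 + $61.57 + $184.72 + $23.09 + $168.16 = $1248.86
Net pay = $3078.62 − $1248.86 = $1829.76

$1829.76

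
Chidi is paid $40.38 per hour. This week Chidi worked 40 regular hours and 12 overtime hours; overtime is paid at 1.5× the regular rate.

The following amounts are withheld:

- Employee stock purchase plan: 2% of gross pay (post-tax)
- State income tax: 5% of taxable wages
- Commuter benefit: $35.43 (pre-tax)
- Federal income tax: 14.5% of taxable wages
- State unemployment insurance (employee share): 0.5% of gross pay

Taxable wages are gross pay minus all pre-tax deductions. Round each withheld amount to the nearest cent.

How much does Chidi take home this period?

$1,798.27

Regular pay: 40 × $40.38 = $1,615.20
Overtime pay: 12 × $40.38 × 1.5 = $726.84
Gross pay = $1,615.20 + $726.84 = $2,342.04
Commuter benefit: $35.43
Taxable wages = $2,342.04 − $35.43 = $2,306.61
Federal income tax: $2,306.61 × 0.145 = $334.46
State income tax: $2,306.61 × 0.05 = $115.33
State unemployment insurance (employee share): $2,342.04 × 0.005 = $11.71
Employee stock purchase plan: $2,342.04 × 0.02 = $46.84
Total deductions = $35.43 + $334.46 + $115.33 + $11.71 + $46.84 = $543.77
Net pay = $2,342.04 − $543.77 = $1,798.27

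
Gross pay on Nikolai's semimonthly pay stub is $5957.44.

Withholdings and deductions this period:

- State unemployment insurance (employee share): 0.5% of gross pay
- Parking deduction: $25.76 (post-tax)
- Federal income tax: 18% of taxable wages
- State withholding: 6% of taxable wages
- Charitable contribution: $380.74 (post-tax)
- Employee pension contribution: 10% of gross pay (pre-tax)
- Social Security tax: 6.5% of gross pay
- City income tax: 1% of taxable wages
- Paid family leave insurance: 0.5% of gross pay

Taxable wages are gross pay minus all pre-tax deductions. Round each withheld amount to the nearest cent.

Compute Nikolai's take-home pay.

Employee pension contribution: $5957.44 × 0.1 = $595.74
Taxable wages = $5957.44 − $595.74 = $5361.70
State withholding: $5361.70 × 0.06 = $321.70
City income tax: $5361.70 × 0.01 = $53.62
Federal income tax: $5361.70 × 0.18 = $965.11
State unemployment insurance (employee share): $5957.44 × 0.005 = $29.79
Paid family leave insurance: $5957.44 × 0.005 = $29.79
Social Security tax: $5957.44 × 0.065 = $387.23
Charitable contribution: $380.74
Parking deduction: $25.76
Total deductions = $595.74 + $321.70 + $53.62 + $965.11 + $29.79 + $29.79 + $387.23 + $380.74 + $25.76 = $2789.48
Net pay = $5957.44 − $2789.48 = $3167.96

$3167.96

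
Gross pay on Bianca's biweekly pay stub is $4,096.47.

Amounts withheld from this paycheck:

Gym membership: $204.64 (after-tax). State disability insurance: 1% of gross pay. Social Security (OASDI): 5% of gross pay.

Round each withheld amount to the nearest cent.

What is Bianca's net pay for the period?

State disability insurance: $4,096.47 × 0.01 = $40.96
Social Security (OASDI): $4,096.47 × 0.05 = $204.82
Gym membership: $204.64
Total deductions = $40.96 + $204.82 + $204.64 = $450.42
Net pay = $4,096.47 − $450.42 = $3,646.05

$3,646.05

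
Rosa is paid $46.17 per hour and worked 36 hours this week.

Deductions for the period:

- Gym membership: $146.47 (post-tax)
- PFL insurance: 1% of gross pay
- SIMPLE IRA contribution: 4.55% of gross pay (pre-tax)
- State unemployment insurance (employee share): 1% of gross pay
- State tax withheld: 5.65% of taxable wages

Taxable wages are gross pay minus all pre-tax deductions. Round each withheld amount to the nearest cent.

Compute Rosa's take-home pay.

$1,317.14

Gross pay: 36 × $46.17 = $1,662.12
SIMPLE IRA contribution: $1,662.12 × 0.0455 = $75.63
Taxable wages = $1,662.12 − $75.63 = $1,586.49
State tax withheld: $1,586.49 × 0.0565 = $89.64
State unemployment insurance (employee share): $1,662.12 × 0.01 = $16.62
PFL insurance: $1,662.12 × 0.01 = $16.62
Gym membership: $146.47
Total deductions = $75.63 + $89.64 + $16.62 + $16.62 + $146.47 = $344.98
Net pay = $1,662.12 − $344.98 = $1,317.14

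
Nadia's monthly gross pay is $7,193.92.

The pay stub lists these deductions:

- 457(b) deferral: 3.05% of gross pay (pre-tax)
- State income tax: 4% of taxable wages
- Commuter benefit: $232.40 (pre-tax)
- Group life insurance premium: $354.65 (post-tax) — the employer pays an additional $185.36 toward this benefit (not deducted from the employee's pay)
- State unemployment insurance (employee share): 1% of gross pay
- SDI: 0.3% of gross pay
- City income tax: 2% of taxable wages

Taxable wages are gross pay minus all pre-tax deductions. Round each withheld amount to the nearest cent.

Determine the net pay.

Commuter benefit: $232.40
457(b) deferral: $7,193.92 × 0.0305 = $219.41
Pre-tax total = $232.40 + $219.41 = $451.81
Taxable wages = $7,193.92 − $451.81 = $6,742.11
State income tax: $6,742.11 × 0.04 = $269.68
City income tax: $6,742.11 × 0.02 = $134.84
SDI: $7,193.92 × 0.003 = $21.58
State unemployment insurance (employee share): $7,193.92 × 0.01 = $71.94
Group life insurance premium: $354.65
(Employer's $185.36 toward group life insurance premium is not withheld from the employee.)
Total deductions = $232.40 + $219.41 + $269.68 + $134.84 + $21.58 + $71.94 + $354.65 = $1,304.50
Net pay = $7,193.92 − $1,304.50 = $5,889.42

$5,889.42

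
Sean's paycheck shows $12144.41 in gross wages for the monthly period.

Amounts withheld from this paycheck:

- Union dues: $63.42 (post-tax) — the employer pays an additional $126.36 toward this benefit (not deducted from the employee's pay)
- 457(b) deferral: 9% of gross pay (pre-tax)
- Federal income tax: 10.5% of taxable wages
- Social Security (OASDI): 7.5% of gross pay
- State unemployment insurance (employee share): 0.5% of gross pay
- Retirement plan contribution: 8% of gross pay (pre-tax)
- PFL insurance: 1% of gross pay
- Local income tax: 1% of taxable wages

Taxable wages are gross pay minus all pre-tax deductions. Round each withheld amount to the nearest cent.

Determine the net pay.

$7764.26

457(b) deferral: $12144.41 × 0.09 = $1093.00
Retirement plan contribution: $12144.41 × 0.08 = $971.55
Pre-tax total = $1093.00 + $971.55 = $2064.55
Taxable wages = $12144.41 − $2064.55 = $10079.86
Local income tax: $10079.86 × 0.01 = $100.80
Federal income tax: $10079.86 × 0.105 = $1058.39
State unemployment insurance (employee share): $12144.41 × 0.005 = $60.72
PFL insurance: $12144.41 × 0.01 = $121.44
Social Security (OASDI): $12144.41 × 0.075 = $910.83
Union dues: $63.42
(Employer's $126.36 toward union dues is not withheld from the employee.)
Total deductions = $1093.00 + $971.55 + $100.80 + $1058.39 + $60.72 + $121.44 + $910.83 + $63.42 = $4380.15
Net pay = $12144.41 − $4380.15 = $7764.26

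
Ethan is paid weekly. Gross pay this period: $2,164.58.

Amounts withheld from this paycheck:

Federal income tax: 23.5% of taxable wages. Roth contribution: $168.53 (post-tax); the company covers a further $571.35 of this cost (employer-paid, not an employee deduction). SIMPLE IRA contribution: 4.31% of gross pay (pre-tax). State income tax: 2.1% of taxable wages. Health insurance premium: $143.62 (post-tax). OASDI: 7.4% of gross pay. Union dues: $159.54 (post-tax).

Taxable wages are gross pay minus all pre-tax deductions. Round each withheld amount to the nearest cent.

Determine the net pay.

$909.17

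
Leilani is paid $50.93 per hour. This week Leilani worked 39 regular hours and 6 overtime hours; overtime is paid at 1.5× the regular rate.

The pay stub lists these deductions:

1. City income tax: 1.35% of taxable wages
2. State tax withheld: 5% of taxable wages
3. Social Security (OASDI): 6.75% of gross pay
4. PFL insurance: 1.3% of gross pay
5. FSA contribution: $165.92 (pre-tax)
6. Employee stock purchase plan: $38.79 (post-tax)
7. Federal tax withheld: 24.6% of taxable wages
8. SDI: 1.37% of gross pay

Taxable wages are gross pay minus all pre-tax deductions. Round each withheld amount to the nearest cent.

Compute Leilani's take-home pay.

Regular pay: 39 × $50.93 = $1986.27
Overtime pay: 6 × $50.93 × 1.5 = $458.37
Gross pay = $1986.27 + $458.37 = $2444.64
FSA contribution: $165.92
Taxable wages = $2444.64 − $165.92 = $2278.72
Federal tax withheld: $2278.72 × 0.246 = $560.57
State tax withheld: $2278.72 × 0.05 = $113.94
City income tax: $2278.72 × 0.0135 = $30.76
Social Security (OASDI): $2444.64 × 0.0675 = $165.01
SDI: $2444.64 × 0.0137 = $33.49
PFL insurance: $2444.64 × 0.013 = $31.78
Employee stock purchase plan: $38.79
Total deductions = $165.92 + $560.57 + $113.94 + $30.76 + $165.01 + $33.49 + $31.78 + $38.79 = $1140.26
Net pay = $2444.64 − $1140.26 = $1304.38

$1304.38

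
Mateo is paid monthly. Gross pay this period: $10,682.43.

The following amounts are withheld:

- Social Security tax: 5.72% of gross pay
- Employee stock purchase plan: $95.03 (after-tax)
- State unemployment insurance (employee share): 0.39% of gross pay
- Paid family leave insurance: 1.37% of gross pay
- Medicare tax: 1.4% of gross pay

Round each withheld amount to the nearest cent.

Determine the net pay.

$9,638.81

Medicare tax: $10,682.43 × 0.014 = $149.55
State unemployment insurance (employee share): $10,682.43 × 0.0039 = $41.66
Paid family leave insurance: $10,682.43 × 0.0137 = $146.35
Social Security tax: $10,682.43 × 0.0572 = $611.03
Employee stock purchase plan: $95.03
Total deductions = $149.55 + $41.66 + $146.35 + $611.03 + $95.03 = $1,043.62
Net pay = $10,682.43 − $1,043.62 = $9,638.81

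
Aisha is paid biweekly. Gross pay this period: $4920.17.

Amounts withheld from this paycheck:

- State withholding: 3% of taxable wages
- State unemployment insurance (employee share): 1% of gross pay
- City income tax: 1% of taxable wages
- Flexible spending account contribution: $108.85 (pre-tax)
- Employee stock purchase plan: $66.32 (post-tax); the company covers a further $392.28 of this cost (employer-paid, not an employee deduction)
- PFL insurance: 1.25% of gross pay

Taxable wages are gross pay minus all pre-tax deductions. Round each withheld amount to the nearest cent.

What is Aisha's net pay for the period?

$4441.85

Flexible spending account contribution: $108.85
Taxable wages = $4920.17 − $108.85 = $4811.32
State withholding: $4811.32 × 0.03 = $144.34
City income tax: $4811.32 × 0.01 = $48.11
State unemployment insurance (employee share): $4920.17 × 0.01 = $49.20
PFL insurance: $4920.17 × 0.0125 = $61.50
Employee stock purchase plan: $66.32
(Employer's $392.28 toward employee stock purchase plan is not withheld from the employee.)
Total deductions = $108.85 + $144.34 + $48.11 + $49.20 + $61.50 + $66.32 = $478.32
Net pay = $4920.17 − $478.32 = $4441.85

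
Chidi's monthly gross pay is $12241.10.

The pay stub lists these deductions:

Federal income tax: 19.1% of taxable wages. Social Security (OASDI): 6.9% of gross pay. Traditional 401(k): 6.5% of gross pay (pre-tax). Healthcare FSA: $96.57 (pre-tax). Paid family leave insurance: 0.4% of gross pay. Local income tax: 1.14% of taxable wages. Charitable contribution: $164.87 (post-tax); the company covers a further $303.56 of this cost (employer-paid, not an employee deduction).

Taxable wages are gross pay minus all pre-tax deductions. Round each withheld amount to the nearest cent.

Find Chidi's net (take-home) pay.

$7993.38

Traditional 401(k): $12241.10 × 0.065 = $795.67
Healthcare FSA: $96.57
Pre-tax total = $795.67 + $96.57 = $892.24
Taxable wages = $12241.10 − $892.24 = $11348.86
Federal income tax: $11348.86 × 0.191 = $2167.63
Local income tax: $11348.86 × 0.0114 = $129.38
Paid family leave insurance: $12241.10 × 0.004 = $48.96
Social Security (OASDI): $12241.10 × 0.069 = $844.64
Charitable contribution: $164.87
(Employer's $303.56 toward charitable contribution is not withheld from the employee.)
Total deductions = $795.67 + $96.57 + $2167.63 + $129.38 + $48.96 + $844.64 + $164.87 = $4247.72
Net pay = $12241.10 − $4247.72 = $7993.38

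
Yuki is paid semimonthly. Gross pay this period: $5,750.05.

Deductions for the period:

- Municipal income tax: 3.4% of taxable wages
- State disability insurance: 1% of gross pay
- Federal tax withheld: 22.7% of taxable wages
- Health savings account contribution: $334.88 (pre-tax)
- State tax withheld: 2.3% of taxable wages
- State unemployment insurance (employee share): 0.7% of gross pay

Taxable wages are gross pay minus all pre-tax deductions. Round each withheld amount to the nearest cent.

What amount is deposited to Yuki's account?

$3,779.51

Health savings account contribution: $334.88
Taxable wages = $5,750.05 − $334.88 = $5,415.17
Federal tax withheld: $5,415.17 × 0.227 = $1,229.24
State tax withheld: $5,415.17 × 0.023 = $124.55
Municipal income tax: $5,415.17 × 0.034 = $184.12
State disability insurance: $5,750.05 × 0.01 = $57.50
State unemployment insurance (employee share): $5,750.05 × 0.007 = $40.25
Total deductions = $334.88 + $1,229.24 + $124.55 + $184.12 + $57.50 + $40.25 = $1,970.54
Net pay = $5,750.05 − $1,970.54 = $3,779.51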